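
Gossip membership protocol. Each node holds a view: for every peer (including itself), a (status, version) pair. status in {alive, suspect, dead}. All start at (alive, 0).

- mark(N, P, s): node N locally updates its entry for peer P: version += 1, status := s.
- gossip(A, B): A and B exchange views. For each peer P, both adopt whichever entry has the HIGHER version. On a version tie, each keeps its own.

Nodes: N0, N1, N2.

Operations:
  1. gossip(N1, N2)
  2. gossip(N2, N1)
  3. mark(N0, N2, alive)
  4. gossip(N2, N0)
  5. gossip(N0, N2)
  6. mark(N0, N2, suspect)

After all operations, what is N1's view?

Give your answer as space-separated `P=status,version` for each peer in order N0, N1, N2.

Op 1: gossip N1<->N2 -> N1.N0=(alive,v0) N1.N1=(alive,v0) N1.N2=(alive,v0) | N2.N0=(alive,v0) N2.N1=(alive,v0) N2.N2=(alive,v0)
Op 2: gossip N2<->N1 -> N2.N0=(alive,v0) N2.N1=(alive,v0) N2.N2=(alive,v0) | N1.N0=(alive,v0) N1.N1=(alive,v0) N1.N2=(alive,v0)
Op 3: N0 marks N2=alive -> (alive,v1)
Op 4: gossip N2<->N0 -> N2.N0=(alive,v0) N2.N1=(alive,v0) N2.N2=(alive,v1) | N0.N0=(alive,v0) N0.N1=(alive,v0) N0.N2=(alive,v1)
Op 5: gossip N0<->N2 -> N0.N0=(alive,v0) N0.N1=(alive,v0) N0.N2=(alive,v1) | N2.N0=(alive,v0) N2.N1=(alive,v0) N2.N2=(alive,v1)
Op 6: N0 marks N2=suspect -> (suspect,v2)

Answer: N0=alive,0 N1=alive,0 N2=alive,0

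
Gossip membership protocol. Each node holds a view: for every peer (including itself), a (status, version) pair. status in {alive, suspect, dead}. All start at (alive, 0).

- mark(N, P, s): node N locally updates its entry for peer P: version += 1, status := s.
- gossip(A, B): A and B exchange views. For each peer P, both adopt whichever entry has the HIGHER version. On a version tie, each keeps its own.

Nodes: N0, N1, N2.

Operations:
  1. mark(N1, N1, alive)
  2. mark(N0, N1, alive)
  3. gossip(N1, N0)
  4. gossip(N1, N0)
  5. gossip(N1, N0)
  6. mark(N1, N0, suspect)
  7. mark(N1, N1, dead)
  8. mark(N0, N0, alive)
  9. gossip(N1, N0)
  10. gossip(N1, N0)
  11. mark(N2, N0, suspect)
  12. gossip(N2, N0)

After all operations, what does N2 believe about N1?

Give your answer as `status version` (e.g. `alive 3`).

Answer: dead 2

Derivation:
Op 1: N1 marks N1=alive -> (alive,v1)
Op 2: N0 marks N1=alive -> (alive,v1)
Op 3: gossip N1<->N0 -> N1.N0=(alive,v0) N1.N1=(alive,v1) N1.N2=(alive,v0) | N0.N0=(alive,v0) N0.N1=(alive,v1) N0.N2=(alive,v0)
Op 4: gossip N1<->N0 -> N1.N0=(alive,v0) N1.N1=(alive,v1) N1.N2=(alive,v0) | N0.N0=(alive,v0) N0.N1=(alive,v1) N0.N2=(alive,v0)
Op 5: gossip N1<->N0 -> N1.N0=(alive,v0) N1.N1=(alive,v1) N1.N2=(alive,v0) | N0.N0=(alive,v0) N0.N1=(alive,v1) N0.N2=(alive,v0)
Op 6: N1 marks N0=suspect -> (suspect,v1)
Op 7: N1 marks N1=dead -> (dead,v2)
Op 8: N0 marks N0=alive -> (alive,v1)
Op 9: gossip N1<->N0 -> N1.N0=(suspect,v1) N1.N1=(dead,v2) N1.N2=(alive,v0) | N0.N0=(alive,v1) N0.N1=(dead,v2) N0.N2=(alive,v0)
Op 10: gossip N1<->N0 -> N1.N0=(suspect,v1) N1.N1=(dead,v2) N1.N2=(alive,v0) | N0.N0=(alive,v1) N0.N1=(dead,v2) N0.N2=(alive,v0)
Op 11: N2 marks N0=suspect -> (suspect,v1)
Op 12: gossip N2<->N0 -> N2.N0=(suspect,v1) N2.N1=(dead,v2) N2.N2=(alive,v0) | N0.N0=(alive,v1) N0.N1=(dead,v2) N0.N2=(alive,v0)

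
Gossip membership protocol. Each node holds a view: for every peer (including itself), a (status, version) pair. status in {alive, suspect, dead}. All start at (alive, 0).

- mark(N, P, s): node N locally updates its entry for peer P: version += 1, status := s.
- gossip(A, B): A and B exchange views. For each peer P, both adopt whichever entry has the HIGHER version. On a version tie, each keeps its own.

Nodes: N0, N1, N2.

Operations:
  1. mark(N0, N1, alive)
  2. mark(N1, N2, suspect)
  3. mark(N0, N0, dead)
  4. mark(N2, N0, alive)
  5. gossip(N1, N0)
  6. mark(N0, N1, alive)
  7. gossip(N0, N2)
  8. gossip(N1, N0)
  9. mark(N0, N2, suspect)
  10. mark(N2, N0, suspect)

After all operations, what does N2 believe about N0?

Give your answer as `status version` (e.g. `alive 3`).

Op 1: N0 marks N1=alive -> (alive,v1)
Op 2: N1 marks N2=suspect -> (suspect,v1)
Op 3: N0 marks N0=dead -> (dead,v1)
Op 4: N2 marks N0=alive -> (alive,v1)
Op 5: gossip N1<->N0 -> N1.N0=(dead,v1) N1.N1=(alive,v1) N1.N2=(suspect,v1) | N0.N0=(dead,v1) N0.N1=(alive,v1) N0.N2=(suspect,v1)
Op 6: N0 marks N1=alive -> (alive,v2)
Op 7: gossip N0<->N2 -> N0.N0=(dead,v1) N0.N1=(alive,v2) N0.N2=(suspect,v1) | N2.N0=(alive,v1) N2.N1=(alive,v2) N2.N2=(suspect,v1)
Op 8: gossip N1<->N0 -> N1.N0=(dead,v1) N1.N1=(alive,v2) N1.N2=(suspect,v1) | N0.N0=(dead,v1) N0.N1=(alive,v2) N0.N2=(suspect,v1)
Op 9: N0 marks N2=suspect -> (suspect,v2)
Op 10: N2 marks N0=suspect -> (suspect,v2)

Answer: suspect 2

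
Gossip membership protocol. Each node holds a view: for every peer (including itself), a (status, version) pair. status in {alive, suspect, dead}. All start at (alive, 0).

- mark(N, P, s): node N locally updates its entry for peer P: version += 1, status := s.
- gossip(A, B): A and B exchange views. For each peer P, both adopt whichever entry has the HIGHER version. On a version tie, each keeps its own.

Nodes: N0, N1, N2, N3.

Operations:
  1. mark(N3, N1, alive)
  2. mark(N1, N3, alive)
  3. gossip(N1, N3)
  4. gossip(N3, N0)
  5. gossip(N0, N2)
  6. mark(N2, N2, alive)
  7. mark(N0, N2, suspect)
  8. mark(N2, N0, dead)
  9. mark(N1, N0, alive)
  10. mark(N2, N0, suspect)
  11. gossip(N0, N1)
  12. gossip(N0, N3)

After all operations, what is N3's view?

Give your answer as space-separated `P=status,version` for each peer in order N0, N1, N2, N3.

Answer: N0=alive,1 N1=alive,1 N2=suspect,1 N3=alive,1

Derivation:
Op 1: N3 marks N1=alive -> (alive,v1)
Op 2: N1 marks N3=alive -> (alive,v1)
Op 3: gossip N1<->N3 -> N1.N0=(alive,v0) N1.N1=(alive,v1) N1.N2=(alive,v0) N1.N3=(alive,v1) | N3.N0=(alive,v0) N3.N1=(alive,v1) N3.N2=(alive,v0) N3.N3=(alive,v1)
Op 4: gossip N3<->N0 -> N3.N0=(alive,v0) N3.N1=(alive,v1) N3.N2=(alive,v0) N3.N3=(alive,v1) | N0.N0=(alive,v0) N0.N1=(alive,v1) N0.N2=(alive,v0) N0.N3=(alive,v1)
Op 5: gossip N0<->N2 -> N0.N0=(alive,v0) N0.N1=(alive,v1) N0.N2=(alive,v0) N0.N3=(alive,v1) | N2.N0=(alive,v0) N2.N1=(alive,v1) N2.N2=(alive,v0) N2.N3=(alive,v1)
Op 6: N2 marks N2=alive -> (alive,v1)
Op 7: N0 marks N2=suspect -> (suspect,v1)
Op 8: N2 marks N0=dead -> (dead,v1)
Op 9: N1 marks N0=alive -> (alive,v1)
Op 10: N2 marks N0=suspect -> (suspect,v2)
Op 11: gossip N0<->N1 -> N0.N0=(alive,v1) N0.N1=(alive,v1) N0.N2=(suspect,v1) N0.N3=(alive,v1) | N1.N0=(alive,v1) N1.N1=(alive,v1) N1.N2=(suspect,v1) N1.N3=(alive,v1)
Op 12: gossip N0<->N3 -> N0.N0=(alive,v1) N0.N1=(alive,v1) N0.N2=(suspect,v1) N0.N3=(alive,v1) | N3.N0=(alive,v1) N3.N1=(alive,v1) N3.N2=(suspect,v1) N3.N3=(alive,v1)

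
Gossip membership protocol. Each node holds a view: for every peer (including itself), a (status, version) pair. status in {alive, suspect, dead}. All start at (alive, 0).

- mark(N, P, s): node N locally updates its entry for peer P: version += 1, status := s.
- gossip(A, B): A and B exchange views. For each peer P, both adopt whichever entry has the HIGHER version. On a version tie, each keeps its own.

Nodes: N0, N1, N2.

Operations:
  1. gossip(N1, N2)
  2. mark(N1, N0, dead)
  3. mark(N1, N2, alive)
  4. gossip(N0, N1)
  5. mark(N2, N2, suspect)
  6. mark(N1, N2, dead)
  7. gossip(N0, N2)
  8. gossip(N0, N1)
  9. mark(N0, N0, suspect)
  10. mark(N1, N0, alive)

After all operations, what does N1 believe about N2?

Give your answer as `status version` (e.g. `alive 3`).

Op 1: gossip N1<->N2 -> N1.N0=(alive,v0) N1.N1=(alive,v0) N1.N2=(alive,v0) | N2.N0=(alive,v0) N2.N1=(alive,v0) N2.N2=(alive,v0)
Op 2: N1 marks N0=dead -> (dead,v1)
Op 3: N1 marks N2=alive -> (alive,v1)
Op 4: gossip N0<->N1 -> N0.N0=(dead,v1) N0.N1=(alive,v0) N0.N2=(alive,v1) | N1.N0=(dead,v1) N1.N1=(alive,v0) N1.N2=(alive,v1)
Op 5: N2 marks N2=suspect -> (suspect,v1)
Op 6: N1 marks N2=dead -> (dead,v2)
Op 7: gossip N0<->N2 -> N0.N0=(dead,v1) N0.N1=(alive,v0) N0.N2=(alive,v1) | N2.N0=(dead,v1) N2.N1=(alive,v0) N2.N2=(suspect,v1)
Op 8: gossip N0<->N1 -> N0.N0=(dead,v1) N0.N1=(alive,v0) N0.N2=(dead,v2) | N1.N0=(dead,v1) N1.N1=(alive,v0) N1.N2=(dead,v2)
Op 9: N0 marks N0=suspect -> (suspect,v2)
Op 10: N1 marks N0=alive -> (alive,v2)

Answer: dead 2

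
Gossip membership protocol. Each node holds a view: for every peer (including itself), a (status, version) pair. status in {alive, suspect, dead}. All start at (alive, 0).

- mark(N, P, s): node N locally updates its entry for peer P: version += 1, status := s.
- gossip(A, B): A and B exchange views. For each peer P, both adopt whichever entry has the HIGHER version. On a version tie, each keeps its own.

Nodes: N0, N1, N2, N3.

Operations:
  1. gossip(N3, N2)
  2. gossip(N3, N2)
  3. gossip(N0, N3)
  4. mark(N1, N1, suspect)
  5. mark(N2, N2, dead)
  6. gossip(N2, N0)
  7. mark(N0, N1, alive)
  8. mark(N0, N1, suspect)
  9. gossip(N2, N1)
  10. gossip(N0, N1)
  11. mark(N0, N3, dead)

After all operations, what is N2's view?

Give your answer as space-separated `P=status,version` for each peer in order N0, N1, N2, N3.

Op 1: gossip N3<->N2 -> N3.N0=(alive,v0) N3.N1=(alive,v0) N3.N2=(alive,v0) N3.N3=(alive,v0) | N2.N0=(alive,v0) N2.N1=(alive,v0) N2.N2=(alive,v0) N2.N3=(alive,v0)
Op 2: gossip N3<->N2 -> N3.N0=(alive,v0) N3.N1=(alive,v0) N3.N2=(alive,v0) N3.N3=(alive,v0) | N2.N0=(alive,v0) N2.N1=(alive,v0) N2.N2=(alive,v0) N2.N3=(alive,v0)
Op 3: gossip N0<->N3 -> N0.N0=(alive,v0) N0.N1=(alive,v0) N0.N2=(alive,v0) N0.N3=(alive,v0) | N3.N0=(alive,v0) N3.N1=(alive,v0) N3.N2=(alive,v0) N3.N3=(alive,v0)
Op 4: N1 marks N1=suspect -> (suspect,v1)
Op 5: N2 marks N2=dead -> (dead,v1)
Op 6: gossip N2<->N0 -> N2.N0=(alive,v0) N2.N1=(alive,v0) N2.N2=(dead,v1) N2.N3=(alive,v0) | N0.N0=(alive,v0) N0.N1=(alive,v0) N0.N2=(dead,v1) N0.N3=(alive,v0)
Op 7: N0 marks N1=alive -> (alive,v1)
Op 8: N0 marks N1=suspect -> (suspect,v2)
Op 9: gossip N2<->N1 -> N2.N0=(alive,v0) N2.N1=(suspect,v1) N2.N2=(dead,v1) N2.N3=(alive,v0) | N1.N0=(alive,v0) N1.N1=(suspect,v1) N1.N2=(dead,v1) N1.N3=(alive,v0)
Op 10: gossip N0<->N1 -> N0.N0=(alive,v0) N0.N1=(suspect,v2) N0.N2=(dead,v1) N0.N3=(alive,v0) | N1.N0=(alive,v0) N1.N1=(suspect,v2) N1.N2=(dead,v1) N1.N3=(alive,v0)
Op 11: N0 marks N3=dead -> (dead,v1)

Answer: N0=alive,0 N1=suspect,1 N2=dead,1 N3=alive,0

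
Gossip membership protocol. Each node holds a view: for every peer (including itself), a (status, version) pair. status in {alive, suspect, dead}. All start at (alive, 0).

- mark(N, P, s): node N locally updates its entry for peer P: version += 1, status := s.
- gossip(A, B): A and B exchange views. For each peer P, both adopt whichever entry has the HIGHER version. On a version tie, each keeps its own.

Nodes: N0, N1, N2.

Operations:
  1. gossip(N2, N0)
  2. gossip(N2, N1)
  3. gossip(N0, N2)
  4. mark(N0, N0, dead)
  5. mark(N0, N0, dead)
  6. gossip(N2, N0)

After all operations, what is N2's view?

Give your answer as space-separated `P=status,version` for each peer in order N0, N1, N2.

Op 1: gossip N2<->N0 -> N2.N0=(alive,v0) N2.N1=(alive,v0) N2.N2=(alive,v0) | N0.N0=(alive,v0) N0.N1=(alive,v0) N0.N2=(alive,v0)
Op 2: gossip N2<->N1 -> N2.N0=(alive,v0) N2.N1=(alive,v0) N2.N2=(alive,v0) | N1.N0=(alive,v0) N1.N1=(alive,v0) N1.N2=(alive,v0)
Op 3: gossip N0<->N2 -> N0.N0=(alive,v0) N0.N1=(alive,v0) N0.N2=(alive,v0) | N2.N0=(alive,v0) N2.N1=(alive,v0) N2.N2=(alive,v0)
Op 4: N0 marks N0=dead -> (dead,v1)
Op 5: N0 marks N0=dead -> (dead,v2)
Op 6: gossip N2<->N0 -> N2.N0=(dead,v2) N2.N1=(alive,v0) N2.N2=(alive,v0) | N0.N0=(dead,v2) N0.N1=(alive,v0) N0.N2=(alive,v0)

Answer: N0=dead,2 N1=alive,0 N2=alive,0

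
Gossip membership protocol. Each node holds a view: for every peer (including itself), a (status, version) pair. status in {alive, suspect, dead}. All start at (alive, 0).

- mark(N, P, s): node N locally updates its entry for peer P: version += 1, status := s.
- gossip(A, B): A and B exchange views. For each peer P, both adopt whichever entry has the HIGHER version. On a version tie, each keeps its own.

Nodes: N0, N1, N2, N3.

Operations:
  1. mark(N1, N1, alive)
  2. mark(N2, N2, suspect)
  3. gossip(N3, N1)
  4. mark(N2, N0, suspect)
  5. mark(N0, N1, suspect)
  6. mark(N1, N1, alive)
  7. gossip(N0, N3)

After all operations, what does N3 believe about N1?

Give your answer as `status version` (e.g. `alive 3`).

Op 1: N1 marks N1=alive -> (alive,v1)
Op 2: N2 marks N2=suspect -> (suspect,v1)
Op 3: gossip N3<->N1 -> N3.N0=(alive,v0) N3.N1=(alive,v1) N3.N2=(alive,v0) N3.N3=(alive,v0) | N1.N0=(alive,v0) N1.N1=(alive,v1) N1.N2=(alive,v0) N1.N3=(alive,v0)
Op 4: N2 marks N0=suspect -> (suspect,v1)
Op 5: N0 marks N1=suspect -> (suspect,v1)
Op 6: N1 marks N1=alive -> (alive,v2)
Op 7: gossip N0<->N3 -> N0.N0=(alive,v0) N0.N1=(suspect,v1) N0.N2=(alive,v0) N0.N3=(alive,v0) | N3.N0=(alive,v0) N3.N1=(alive,v1) N3.N2=(alive,v0) N3.N3=(alive,v0)

Answer: alive 1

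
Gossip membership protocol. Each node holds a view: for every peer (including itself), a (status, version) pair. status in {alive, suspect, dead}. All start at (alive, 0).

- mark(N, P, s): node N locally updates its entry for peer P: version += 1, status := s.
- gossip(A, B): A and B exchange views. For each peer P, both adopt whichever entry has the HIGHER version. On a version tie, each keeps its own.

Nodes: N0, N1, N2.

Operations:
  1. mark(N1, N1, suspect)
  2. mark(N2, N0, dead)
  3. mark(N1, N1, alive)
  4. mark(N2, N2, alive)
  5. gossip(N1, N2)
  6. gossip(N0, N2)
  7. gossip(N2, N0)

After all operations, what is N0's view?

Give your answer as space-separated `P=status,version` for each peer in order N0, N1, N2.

Answer: N0=dead,1 N1=alive,2 N2=alive,1

Derivation:
Op 1: N1 marks N1=suspect -> (suspect,v1)
Op 2: N2 marks N0=dead -> (dead,v1)
Op 3: N1 marks N1=alive -> (alive,v2)
Op 4: N2 marks N2=alive -> (alive,v1)
Op 5: gossip N1<->N2 -> N1.N0=(dead,v1) N1.N1=(alive,v2) N1.N2=(alive,v1) | N2.N0=(dead,v1) N2.N1=(alive,v2) N2.N2=(alive,v1)
Op 6: gossip N0<->N2 -> N0.N0=(dead,v1) N0.N1=(alive,v2) N0.N2=(alive,v1) | N2.N0=(dead,v1) N2.N1=(alive,v2) N2.N2=(alive,v1)
Op 7: gossip N2<->N0 -> N2.N0=(dead,v1) N2.N1=(alive,v2) N2.N2=(alive,v1) | N0.N0=(dead,v1) N0.N1=(alive,v2) N0.N2=(alive,v1)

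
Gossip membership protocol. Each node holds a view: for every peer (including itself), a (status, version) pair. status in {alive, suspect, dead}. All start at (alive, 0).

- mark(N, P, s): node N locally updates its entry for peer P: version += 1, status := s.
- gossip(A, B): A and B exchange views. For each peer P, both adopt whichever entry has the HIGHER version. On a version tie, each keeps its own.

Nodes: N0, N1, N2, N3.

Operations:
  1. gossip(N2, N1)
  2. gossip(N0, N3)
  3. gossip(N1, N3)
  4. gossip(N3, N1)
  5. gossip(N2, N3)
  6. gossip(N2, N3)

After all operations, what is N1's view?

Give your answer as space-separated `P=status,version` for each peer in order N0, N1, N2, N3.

Answer: N0=alive,0 N1=alive,0 N2=alive,0 N3=alive,0

Derivation:
Op 1: gossip N2<->N1 -> N2.N0=(alive,v0) N2.N1=(alive,v0) N2.N2=(alive,v0) N2.N3=(alive,v0) | N1.N0=(alive,v0) N1.N1=(alive,v0) N1.N2=(alive,v0) N1.N3=(alive,v0)
Op 2: gossip N0<->N3 -> N0.N0=(alive,v0) N0.N1=(alive,v0) N0.N2=(alive,v0) N0.N3=(alive,v0) | N3.N0=(alive,v0) N3.N1=(alive,v0) N3.N2=(alive,v0) N3.N3=(alive,v0)
Op 3: gossip N1<->N3 -> N1.N0=(alive,v0) N1.N1=(alive,v0) N1.N2=(alive,v0) N1.N3=(alive,v0) | N3.N0=(alive,v0) N3.N1=(alive,v0) N3.N2=(alive,v0) N3.N3=(alive,v0)
Op 4: gossip N3<->N1 -> N3.N0=(alive,v0) N3.N1=(alive,v0) N3.N2=(alive,v0) N3.N3=(alive,v0) | N1.N0=(alive,v0) N1.N1=(alive,v0) N1.N2=(alive,v0) N1.N3=(alive,v0)
Op 5: gossip N2<->N3 -> N2.N0=(alive,v0) N2.N1=(alive,v0) N2.N2=(alive,v0) N2.N3=(alive,v0) | N3.N0=(alive,v0) N3.N1=(alive,v0) N3.N2=(alive,v0) N3.N3=(alive,v0)
Op 6: gossip N2<->N3 -> N2.N0=(alive,v0) N2.N1=(alive,v0) N2.N2=(alive,v0) N2.N3=(alive,v0) | N3.N0=(alive,v0) N3.N1=(alive,v0) N3.N2=(alive,v0) N3.N3=(alive,v0)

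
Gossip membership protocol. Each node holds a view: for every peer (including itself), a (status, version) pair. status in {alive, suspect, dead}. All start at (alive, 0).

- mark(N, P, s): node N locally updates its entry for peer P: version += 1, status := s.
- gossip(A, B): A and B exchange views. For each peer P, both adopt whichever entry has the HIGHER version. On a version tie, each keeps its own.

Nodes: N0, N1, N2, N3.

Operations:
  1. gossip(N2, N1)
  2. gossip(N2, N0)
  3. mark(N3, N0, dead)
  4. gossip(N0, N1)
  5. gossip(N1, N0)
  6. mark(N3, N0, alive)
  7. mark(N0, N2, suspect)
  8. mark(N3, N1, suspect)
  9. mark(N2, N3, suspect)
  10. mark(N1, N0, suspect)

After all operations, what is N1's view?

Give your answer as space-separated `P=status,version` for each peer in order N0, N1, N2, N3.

Answer: N0=suspect,1 N1=alive,0 N2=alive,0 N3=alive,0

Derivation:
Op 1: gossip N2<->N1 -> N2.N0=(alive,v0) N2.N1=(alive,v0) N2.N2=(alive,v0) N2.N3=(alive,v0) | N1.N0=(alive,v0) N1.N1=(alive,v0) N1.N2=(alive,v0) N1.N3=(alive,v0)
Op 2: gossip N2<->N0 -> N2.N0=(alive,v0) N2.N1=(alive,v0) N2.N2=(alive,v0) N2.N3=(alive,v0) | N0.N0=(alive,v0) N0.N1=(alive,v0) N0.N2=(alive,v0) N0.N3=(alive,v0)
Op 3: N3 marks N0=dead -> (dead,v1)
Op 4: gossip N0<->N1 -> N0.N0=(alive,v0) N0.N1=(alive,v0) N0.N2=(alive,v0) N0.N3=(alive,v0) | N1.N0=(alive,v0) N1.N1=(alive,v0) N1.N2=(alive,v0) N1.N3=(alive,v0)
Op 5: gossip N1<->N0 -> N1.N0=(alive,v0) N1.N1=(alive,v0) N1.N2=(alive,v0) N1.N3=(alive,v0) | N0.N0=(alive,v0) N0.N1=(alive,v0) N0.N2=(alive,v0) N0.N3=(alive,v0)
Op 6: N3 marks N0=alive -> (alive,v2)
Op 7: N0 marks N2=suspect -> (suspect,v1)
Op 8: N3 marks N1=suspect -> (suspect,v1)
Op 9: N2 marks N3=suspect -> (suspect,v1)
Op 10: N1 marks N0=suspect -> (suspect,v1)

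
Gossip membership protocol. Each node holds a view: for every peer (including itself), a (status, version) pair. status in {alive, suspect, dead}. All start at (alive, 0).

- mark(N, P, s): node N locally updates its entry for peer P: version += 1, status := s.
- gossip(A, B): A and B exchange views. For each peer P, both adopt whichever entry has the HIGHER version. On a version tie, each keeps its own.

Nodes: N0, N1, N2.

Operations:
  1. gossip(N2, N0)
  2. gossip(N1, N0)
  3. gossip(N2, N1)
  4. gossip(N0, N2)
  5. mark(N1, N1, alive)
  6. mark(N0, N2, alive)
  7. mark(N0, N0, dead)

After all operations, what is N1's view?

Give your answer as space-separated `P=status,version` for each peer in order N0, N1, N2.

Answer: N0=alive,0 N1=alive,1 N2=alive,0

Derivation:
Op 1: gossip N2<->N0 -> N2.N0=(alive,v0) N2.N1=(alive,v0) N2.N2=(alive,v0) | N0.N0=(alive,v0) N0.N1=(alive,v0) N0.N2=(alive,v0)
Op 2: gossip N1<->N0 -> N1.N0=(alive,v0) N1.N1=(alive,v0) N1.N2=(alive,v0) | N0.N0=(alive,v0) N0.N1=(alive,v0) N0.N2=(alive,v0)
Op 3: gossip N2<->N1 -> N2.N0=(alive,v0) N2.N1=(alive,v0) N2.N2=(alive,v0) | N1.N0=(alive,v0) N1.N1=(alive,v0) N1.N2=(alive,v0)
Op 4: gossip N0<->N2 -> N0.N0=(alive,v0) N0.N1=(alive,v0) N0.N2=(alive,v0) | N2.N0=(alive,v0) N2.N1=(alive,v0) N2.N2=(alive,v0)
Op 5: N1 marks N1=alive -> (alive,v1)
Op 6: N0 marks N2=alive -> (alive,v1)
Op 7: N0 marks N0=dead -> (dead,v1)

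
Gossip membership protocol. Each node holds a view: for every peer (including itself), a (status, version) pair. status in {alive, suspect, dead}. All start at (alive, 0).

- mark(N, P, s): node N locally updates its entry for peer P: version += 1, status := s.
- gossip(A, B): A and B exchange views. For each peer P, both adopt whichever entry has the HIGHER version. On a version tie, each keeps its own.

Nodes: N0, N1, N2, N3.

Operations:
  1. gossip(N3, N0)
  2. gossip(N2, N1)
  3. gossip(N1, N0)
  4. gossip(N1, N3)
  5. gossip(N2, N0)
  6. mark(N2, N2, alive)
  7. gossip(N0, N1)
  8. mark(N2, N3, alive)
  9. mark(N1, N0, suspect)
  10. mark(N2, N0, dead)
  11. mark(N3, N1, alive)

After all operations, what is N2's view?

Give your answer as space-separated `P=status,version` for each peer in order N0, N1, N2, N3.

Op 1: gossip N3<->N0 -> N3.N0=(alive,v0) N3.N1=(alive,v0) N3.N2=(alive,v0) N3.N3=(alive,v0) | N0.N0=(alive,v0) N0.N1=(alive,v0) N0.N2=(alive,v0) N0.N3=(alive,v0)
Op 2: gossip N2<->N1 -> N2.N0=(alive,v0) N2.N1=(alive,v0) N2.N2=(alive,v0) N2.N3=(alive,v0) | N1.N0=(alive,v0) N1.N1=(alive,v0) N1.N2=(alive,v0) N1.N3=(alive,v0)
Op 3: gossip N1<->N0 -> N1.N0=(alive,v0) N1.N1=(alive,v0) N1.N2=(alive,v0) N1.N3=(alive,v0) | N0.N0=(alive,v0) N0.N1=(alive,v0) N0.N2=(alive,v0) N0.N3=(alive,v0)
Op 4: gossip N1<->N3 -> N1.N0=(alive,v0) N1.N1=(alive,v0) N1.N2=(alive,v0) N1.N3=(alive,v0) | N3.N0=(alive,v0) N3.N1=(alive,v0) N3.N2=(alive,v0) N3.N3=(alive,v0)
Op 5: gossip N2<->N0 -> N2.N0=(alive,v0) N2.N1=(alive,v0) N2.N2=(alive,v0) N2.N3=(alive,v0) | N0.N0=(alive,v0) N0.N1=(alive,v0) N0.N2=(alive,v0) N0.N3=(alive,v0)
Op 6: N2 marks N2=alive -> (alive,v1)
Op 7: gossip N0<->N1 -> N0.N0=(alive,v0) N0.N1=(alive,v0) N0.N2=(alive,v0) N0.N3=(alive,v0) | N1.N0=(alive,v0) N1.N1=(alive,v0) N1.N2=(alive,v0) N1.N3=(alive,v0)
Op 8: N2 marks N3=alive -> (alive,v1)
Op 9: N1 marks N0=suspect -> (suspect,v1)
Op 10: N2 marks N0=dead -> (dead,v1)
Op 11: N3 marks N1=alive -> (alive,v1)

Answer: N0=dead,1 N1=alive,0 N2=alive,1 N3=alive,1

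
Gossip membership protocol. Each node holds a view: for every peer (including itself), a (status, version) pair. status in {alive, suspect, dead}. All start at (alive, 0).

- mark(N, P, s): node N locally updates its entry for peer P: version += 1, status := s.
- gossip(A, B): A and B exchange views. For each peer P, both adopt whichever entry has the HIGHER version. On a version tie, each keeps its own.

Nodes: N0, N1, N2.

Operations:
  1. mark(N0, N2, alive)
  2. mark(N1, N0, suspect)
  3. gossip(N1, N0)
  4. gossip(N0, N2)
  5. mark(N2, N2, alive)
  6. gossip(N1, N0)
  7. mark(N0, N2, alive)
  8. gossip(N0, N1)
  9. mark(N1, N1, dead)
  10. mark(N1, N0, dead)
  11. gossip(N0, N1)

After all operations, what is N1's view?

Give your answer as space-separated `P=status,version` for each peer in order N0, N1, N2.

Op 1: N0 marks N2=alive -> (alive,v1)
Op 2: N1 marks N0=suspect -> (suspect,v1)
Op 3: gossip N1<->N0 -> N1.N0=(suspect,v1) N1.N1=(alive,v0) N1.N2=(alive,v1) | N0.N0=(suspect,v1) N0.N1=(alive,v0) N0.N2=(alive,v1)
Op 4: gossip N0<->N2 -> N0.N0=(suspect,v1) N0.N1=(alive,v0) N0.N2=(alive,v1) | N2.N0=(suspect,v1) N2.N1=(alive,v0) N2.N2=(alive,v1)
Op 5: N2 marks N2=alive -> (alive,v2)
Op 6: gossip N1<->N0 -> N1.N0=(suspect,v1) N1.N1=(alive,v0) N1.N2=(alive,v1) | N0.N0=(suspect,v1) N0.N1=(alive,v0) N0.N2=(alive,v1)
Op 7: N0 marks N2=alive -> (alive,v2)
Op 8: gossip N0<->N1 -> N0.N0=(suspect,v1) N0.N1=(alive,v0) N0.N2=(alive,v2) | N1.N0=(suspect,v1) N1.N1=(alive,v0) N1.N2=(alive,v2)
Op 9: N1 marks N1=dead -> (dead,v1)
Op 10: N1 marks N0=dead -> (dead,v2)
Op 11: gossip N0<->N1 -> N0.N0=(dead,v2) N0.N1=(dead,v1) N0.N2=(alive,v2) | N1.N0=(dead,v2) N1.N1=(dead,v1) N1.N2=(alive,v2)

Answer: N0=dead,2 N1=dead,1 N2=alive,2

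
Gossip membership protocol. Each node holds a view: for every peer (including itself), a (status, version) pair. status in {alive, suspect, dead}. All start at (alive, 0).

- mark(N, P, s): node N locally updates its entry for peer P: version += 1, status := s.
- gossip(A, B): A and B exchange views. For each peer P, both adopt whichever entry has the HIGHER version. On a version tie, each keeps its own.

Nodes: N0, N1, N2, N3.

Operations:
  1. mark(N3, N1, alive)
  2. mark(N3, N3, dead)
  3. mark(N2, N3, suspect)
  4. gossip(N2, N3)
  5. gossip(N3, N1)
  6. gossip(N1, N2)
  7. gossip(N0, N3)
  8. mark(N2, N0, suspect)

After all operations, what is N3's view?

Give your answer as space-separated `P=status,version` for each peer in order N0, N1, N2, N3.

Answer: N0=alive,0 N1=alive,1 N2=alive,0 N3=dead,1

Derivation:
Op 1: N3 marks N1=alive -> (alive,v1)
Op 2: N3 marks N3=dead -> (dead,v1)
Op 3: N2 marks N3=suspect -> (suspect,v1)
Op 4: gossip N2<->N3 -> N2.N0=(alive,v0) N2.N1=(alive,v1) N2.N2=(alive,v0) N2.N3=(suspect,v1) | N3.N0=(alive,v0) N3.N1=(alive,v1) N3.N2=(alive,v0) N3.N3=(dead,v1)
Op 5: gossip N3<->N1 -> N3.N0=(alive,v0) N3.N1=(alive,v1) N3.N2=(alive,v0) N3.N3=(dead,v1) | N1.N0=(alive,v0) N1.N1=(alive,v1) N1.N2=(alive,v0) N1.N3=(dead,v1)
Op 6: gossip N1<->N2 -> N1.N0=(alive,v0) N1.N1=(alive,v1) N1.N2=(alive,v0) N1.N3=(dead,v1) | N2.N0=(alive,v0) N2.N1=(alive,v1) N2.N2=(alive,v0) N2.N3=(suspect,v1)
Op 7: gossip N0<->N3 -> N0.N0=(alive,v0) N0.N1=(alive,v1) N0.N2=(alive,v0) N0.N3=(dead,v1) | N3.N0=(alive,v0) N3.N1=(alive,v1) N3.N2=(alive,v0) N3.N3=(dead,v1)
Op 8: N2 marks N0=suspect -> (suspect,v1)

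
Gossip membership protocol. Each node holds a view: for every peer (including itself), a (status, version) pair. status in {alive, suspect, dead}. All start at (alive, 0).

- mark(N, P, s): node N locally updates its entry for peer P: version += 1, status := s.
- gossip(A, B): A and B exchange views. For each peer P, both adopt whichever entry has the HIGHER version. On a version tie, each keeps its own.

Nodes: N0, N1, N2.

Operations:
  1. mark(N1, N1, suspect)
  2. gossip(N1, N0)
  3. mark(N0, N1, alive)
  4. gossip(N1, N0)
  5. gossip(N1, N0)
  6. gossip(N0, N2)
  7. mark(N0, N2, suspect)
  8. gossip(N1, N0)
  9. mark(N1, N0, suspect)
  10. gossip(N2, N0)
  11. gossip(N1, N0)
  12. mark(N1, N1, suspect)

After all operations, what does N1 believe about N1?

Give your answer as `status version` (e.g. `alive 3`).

Answer: suspect 3

Derivation:
Op 1: N1 marks N1=suspect -> (suspect,v1)
Op 2: gossip N1<->N0 -> N1.N0=(alive,v0) N1.N1=(suspect,v1) N1.N2=(alive,v0) | N0.N0=(alive,v0) N0.N1=(suspect,v1) N0.N2=(alive,v0)
Op 3: N0 marks N1=alive -> (alive,v2)
Op 4: gossip N1<->N0 -> N1.N0=(alive,v0) N1.N1=(alive,v2) N1.N2=(alive,v0) | N0.N0=(alive,v0) N0.N1=(alive,v2) N0.N2=(alive,v0)
Op 5: gossip N1<->N0 -> N1.N0=(alive,v0) N1.N1=(alive,v2) N1.N2=(alive,v0) | N0.N0=(alive,v0) N0.N1=(alive,v2) N0.N2=(alive,v0)
Op 6: gossip N0<->N2 -> N0.N0=(alive,v0) N0.N1=(alive,v2) N0.N2=(alive,v0) | N2.N0=(alive,v0) N2.N1=(alive,v2) N2.N2=(alive,v0)
Op 7: N0 marks N2=suspect -> (suspect,v1)
Op 8: gossip N1<->N0 -> N1.N0=(alive,v0) N1.N1=(alive,v2) N1.N2=(suspect,v1) | N0.N0=(alive,v0) N0.N1=(alive,v2) N0.N2=(suspect,v1)
Op 9: N1 marks N0=suspect -> (suspect,v1)
Op 10: gossip N2<->N0 -> N2.N0=(alive,v0) N2.N1=(alive,v2) N2.N2=(suspect,v1) | N0.N0=(alive,v0) N0.N1=(alive,v2) N0.N2=(suspect,v1)
Op 11: gossip N1<->N0 -> N1.N0=(suspect,v1) N1.N1=(alive,v2) N1.N2=(suspect,v1) | N0.N0=(suspect,v1) N0.N1=(alive,v2) N0.N2=(suspect,v1)
Op 12: N1 marks N1=suspect -> (suspect,v3)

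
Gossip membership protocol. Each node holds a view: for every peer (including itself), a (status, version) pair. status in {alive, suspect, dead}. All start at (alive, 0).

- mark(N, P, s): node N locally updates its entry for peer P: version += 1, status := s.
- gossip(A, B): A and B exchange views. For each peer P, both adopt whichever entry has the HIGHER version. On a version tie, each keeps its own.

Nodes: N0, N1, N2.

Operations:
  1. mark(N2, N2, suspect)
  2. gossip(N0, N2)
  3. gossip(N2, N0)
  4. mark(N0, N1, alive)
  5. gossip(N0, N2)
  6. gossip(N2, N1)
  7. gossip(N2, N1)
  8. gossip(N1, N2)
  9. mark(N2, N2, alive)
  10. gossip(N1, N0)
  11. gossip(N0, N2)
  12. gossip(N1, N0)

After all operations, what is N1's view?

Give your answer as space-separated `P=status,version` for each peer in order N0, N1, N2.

Op 1: N2 marks N2=suspect -> (suspect,v1)
Op 2: gossip N0<->N2 -> N0.N0=(alive,v0) N0.N1=(alive,v0) N0.N2=(suspect,v1) | N2.N0=(alive,v0) N2.N1=(alive,v0) N2.N2=(suspect,v1)
Op 3: gossip N2<->N0 -> N2.N0=(alive,v0) N2.N1=(alive,v0) N2.N2=(suspect,v1) | N0.N0=(alive,v0) N0.N1=(alive,v0) N0.N2=(suspect,v1)
Op 4: N0 marks N1=alive -> (alive,v1)
Op 5: gossip N0<->N2 -> N0.N0=(alive,v0) N0.N1=(alive,v1) N0.N2=(suspect,v1) | N2.N0=(alive,v0) N2.N1=(alive,v1) N2.N2=(suspect,v1)
Op 6: gossip N2<->N1 -> N2.N0=(alive,v0) N2.N1=(alive,v1) N2.N2=(suspect,v1) | N1.N0=(alive,v0) N1.N1=(alive,v1) N1.N2=(suspect,v1)
Op 7: gossip N2<->N1 -> N2.N0=(alive,v0) N2.N1=(alive,v1) N2.N2=(suspect,v1) | N1.N0=(alive,v0) N1.N1=(alive,v1) N1.N2=(suspect,v1)
Op 8: gossip N1<->N2 -> N1.N0=(alive,v0) N1.N1=(alive,v1) N1.N2=(suspect,v1) | N2.N0=(alive,v0) N2.N1=(alive,v1) N2.N2=(suspect,v1)
Op 9: N2 marks N2=alive -> (alive,v2)
Op 10: gossip N1<->N0 -> N1.N0=(alive,v0) N1.N1=(alive,v1) N1.N2=(suspect,v1) | N0.N0=(alive,v0) N0.N1=(alive,v1) N0.N2=(suspect,v1)
Op 11: gossip N0<->N2 -> N0.N0=(alive,v0) N0.N1=(alive,v1) N0.N2=(alive,v2) | N2.N0=(alive,v0) N2.N1=(alive,v1) N2.N2=(alive,v2)
Op 12: gossip N1<->N0 -> N1.N0=(alive,v0) N1.N1=(alive,v1) N1.N2=(alive,v2) | N0.N0=(alive,v0) N0.N1=(alive,v1) N0.N2=(alive,v2)

Answer: N0=alive,0 N1=alive,1 N2=alive,2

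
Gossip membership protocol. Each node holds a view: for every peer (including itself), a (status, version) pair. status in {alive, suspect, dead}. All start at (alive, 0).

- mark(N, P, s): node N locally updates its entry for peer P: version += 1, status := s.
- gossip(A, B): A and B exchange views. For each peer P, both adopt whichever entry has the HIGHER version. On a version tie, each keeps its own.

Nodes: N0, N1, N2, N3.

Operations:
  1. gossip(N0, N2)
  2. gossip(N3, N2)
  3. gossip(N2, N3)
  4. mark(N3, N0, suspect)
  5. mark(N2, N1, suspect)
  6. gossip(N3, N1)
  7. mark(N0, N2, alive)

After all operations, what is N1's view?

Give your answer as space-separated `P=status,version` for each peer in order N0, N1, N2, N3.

Op 1: gossip N0<->N2 -> N0.N0=(alive,v0) N0.N1=(alive,v0) N0.N2=(alive,v0) N0.N3=(alive,v0) | N2.N0=(alive,v0) N2.N1=(alive,v0) N2.N2=(alive,v0) N2.N3=(alive,v0)
Op 2: gossip N3<->N2 -> N3.N0=(alive,v0) N3.N1=(alive,v0) N3.N2=(alive,v0) N3.N3=(alive,v0) | N2.N0=(alive,v0) N2.N1=(alive,v0) N2.N2=(alive,v0) N2.N3=(alive,v0)
Op 3: gossip N2<->N3 -> N2.N0=(alive,v0) N2.N1=(alive,v0) N2.N2=(alive,v0) N2.N3=(alive,v0) | N3.N0=(alive,v0) N3.N1=(alive,v0) N3.N2=(alive,v0) N3.N3=(alive,v0)
Op 4: N3 marks N0=suspect -> (suspect,v1)
Op 5: N2 marks N1=suspect -> (suspect,v1)
Op 6: gossip N3<->N1 -> N3.N0=(suspect,v1) N3.N1=(alive,v0) N3.N2=(alive,v0) N3.N3=(alive,v0) | N1.N0=(suspect,v1) N1.N1=(alive,v0) N1.N2=(alive,v0) N1.N3=(alive,v0)
Op 7: N0 marks N2=alive -> (alive,v1)

Answer: N0=suspect,1 N1=alive,0 N2=alive,0 N3=alive,0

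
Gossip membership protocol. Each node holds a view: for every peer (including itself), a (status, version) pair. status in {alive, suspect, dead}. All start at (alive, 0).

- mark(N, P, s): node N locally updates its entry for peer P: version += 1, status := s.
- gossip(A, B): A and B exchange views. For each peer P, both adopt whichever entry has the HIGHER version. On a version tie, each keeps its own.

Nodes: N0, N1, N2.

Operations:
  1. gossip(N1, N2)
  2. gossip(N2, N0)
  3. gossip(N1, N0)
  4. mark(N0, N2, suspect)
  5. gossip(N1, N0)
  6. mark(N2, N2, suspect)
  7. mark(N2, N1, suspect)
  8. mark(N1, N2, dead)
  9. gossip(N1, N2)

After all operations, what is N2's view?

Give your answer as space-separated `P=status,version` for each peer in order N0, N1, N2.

Op 1: gossip N1<->N2 -> N1.N0=(alive,v0) N1.N1=(alive,v0) N1.N2=(alive,v0) | N2.N0=(alive,v0) N2.N1=(alive,v0) N2.N2=(alive,v0)
Op 2: gossip N2<->N0 -> N2.N0=(alive,v0) N2.N1=(alive,v0) N2.N2=(alive,v0) | N0.N0=(alive,v0) N0.N1=(alive,v0) N0.N2=(alive,v0)
Op 3: gossip N1<->N0 -> N1.N0=(alive,v0) N1.N1=(alive,v0) N1.N2=(alive,v0) | N0.N0=(alive,v0) N0.N1=(alive,v0) N0.N2=(alive,v0)
Op 4: N0 marks N2=suspect -> (suspect,v1)
Op 5: gossip N1<->N0 -> N1.N0=(alive,v0) N1.N1=(alive,v0) N1.N2=(suspect,v1) | N0.N0=(alive,v0) N0.N1=(alive,v0) N0.N2=(suspect,v1)
Op 6: N2 marks N2=suspect -> (suspect,v1)
Op 7: N2 marks N1=suspect -> (suspect,v1)
Op 8: N1 marks N2=dead -> (dead,v2)
Op 9: gossip N1<->N2 -> N1.N0=(alive,v0) N1.N1=(suspect,v1) N1.N2=(dead,v2) | N2.N0=(alive,v0) N2.N1=(suspect,v1) N2.N2=(dead,v2)

Answer: N0=alive,0 N1=suspect,1 N2=dead,2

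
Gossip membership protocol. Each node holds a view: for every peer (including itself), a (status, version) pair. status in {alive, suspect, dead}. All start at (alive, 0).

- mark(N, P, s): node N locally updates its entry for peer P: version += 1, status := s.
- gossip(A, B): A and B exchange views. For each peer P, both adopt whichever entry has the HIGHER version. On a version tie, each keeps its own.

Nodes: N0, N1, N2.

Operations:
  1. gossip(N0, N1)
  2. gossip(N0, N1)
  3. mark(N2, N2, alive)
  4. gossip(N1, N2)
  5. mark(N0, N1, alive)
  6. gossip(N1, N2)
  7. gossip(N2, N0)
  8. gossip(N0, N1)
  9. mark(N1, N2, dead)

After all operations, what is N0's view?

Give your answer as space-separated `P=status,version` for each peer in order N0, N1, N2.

Op 1: gossip N0<->N1 -> N0.N0=(alive,v0) N0.N1=(alive,v0) N0.N2=(alive,v0) | N1.N0=(alive,v0) N1.N1=(alive,v0) N1.N2=(alive,v0)
Op 2: gossip N0<->N1 -> N0.N0=(alive,v0) N0.N1=(alive,v0) N0.N2=(alive,v0) | N1.N0=(alive,v0) N1.N1=(alive,v0) N1.N2=(alive,v0)
Op 3: N2 marks N2=alive -> (alive,v1)
Op 4: gossip N1<->N2 -> N1.N0=(alive,v0) N1.N1=(alive,v0) N1.N2=(alive,v1) | N2.N0=(alive,v0) N2.N1=(alive,v0) N2.N2=(alive,v1)
Op 5: N0 marks N1=alive -> (alive,v1)
Op 6: gossip N1<->N2 -> N1.N0=(alive,v0) N1.N1=(alive,v0) N1.N2=(alive,v1) | N2.N0=(alive,v0) N2.N1=(alive,v0) N2.N2=(alive,v1)
Op 7: gossip N2<->N0 -> N2.N0=(alive,v0) N2.N1=(alive,v1) N2.N2=(alive,v1) | N0.N0=(alive,v0) N0.N1=(alive,v1) N0.N2=(alive,v1)
Op 8: gossip N0<->N1 -> N0.N0=(alive,v0) N0.N1=(alive,v1) N0.N2=(alive,v1) | N1.N0=(alive,v0) N1.N1=(alive,v1) N1.N2=(alive,v1)
Op 9: N1 marks N2=dead -> (dead,v2)

Answer: N0=alive,0 N1=alive,1 N2=alive,1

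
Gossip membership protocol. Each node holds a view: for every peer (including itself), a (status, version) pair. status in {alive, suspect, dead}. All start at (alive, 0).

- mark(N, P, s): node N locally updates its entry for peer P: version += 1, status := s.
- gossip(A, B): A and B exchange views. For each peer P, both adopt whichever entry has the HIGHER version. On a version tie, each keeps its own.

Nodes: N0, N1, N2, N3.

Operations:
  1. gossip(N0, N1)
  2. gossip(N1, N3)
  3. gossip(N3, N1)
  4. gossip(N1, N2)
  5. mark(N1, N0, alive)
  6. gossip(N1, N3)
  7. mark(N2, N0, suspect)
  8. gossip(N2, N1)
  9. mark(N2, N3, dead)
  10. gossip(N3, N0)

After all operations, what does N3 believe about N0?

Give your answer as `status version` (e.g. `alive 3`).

Answer: alive 1

Derivation:
Op 1: gossip N0<->N1 -> N0.N0=(alive,v0) N0.N1=(alive,v0) N0.N2=(alive,v0) N0.N3=(alive,v0) | N1.N0=(alive,v0) N1.N1=(alive,v0) N1.N2=(alive,v0) N1.N3=(alive,v0)
Op 2: gossip N1<->N3 -> N1.N0=(alive,v0) N1.N1=(alive,v0) N1.N2=(alive,v0) N1.N3=(alive,v0) | N3.N0=(alive,v0) N3.N1=(alive,v0) N3.N2=(alive,v0) N3.N3=(alive,v0)
Op 3: gossip N3<->N1 -> N3.N0=(alive,v0) N3.N1=(alive,v0) N3.N2=(alive,v0) N3.N3=(alive,v0) | N1.N0=(alive,v0) N1.N1=(alive,v0) N1.N2=(alive,v0) N1.N3=(alive,v0)
Op 4: gossip N1<->N2 -> N1.N0=(alive,v0) N1.N1=(alive,v0) N1.N2=(alive,v0) N1.N3=(alive,v0) | N2.N0=(alive,v0) N2.N1=(alive,v0) N2.N2=(alive,v0) N2.N3=(alive,v0)
Op 5: N1 marks N0=alive -> (alive,v1)
Op 6: gossip N1<->N3 -> N1.N0=(alive,v1) N1.N1=(alive,v0) N1.N2=(alive,v0) N1.N3=(alive,v0) | N3.N0=(alive,v1) N3.N1=(alive,v0) N3.N2=(alive,v0) N3.N3=(alive,v0)
Op 7: N2 marks N0=suspect -> (suspect,v1)
Op 8: gossip N2<->N1 -> N2.N0=(suspect,v1) N2.N1=(alive,v0) N2.N2=(alive,v0) N2.N3=(alive,v0) | N1.N0=(alive,v1) N1.N1=(alive,v0) N1.N2=(alive,v0) N1.N3=(alive,v0)
Op 9: N2 marks N3=dead -> (dead,v1)
Op 10: gossip N3<->N0 -> N3.N0=(alive,v1) N3.N1=(alive,v0) N3.N2=(alive,v0) N3.N3=(alive,v0) | N0.N0=(alive,v1) N0.N1=(alive,v0) N0.N2=(alive,v0) N0.N3=(alive,v0)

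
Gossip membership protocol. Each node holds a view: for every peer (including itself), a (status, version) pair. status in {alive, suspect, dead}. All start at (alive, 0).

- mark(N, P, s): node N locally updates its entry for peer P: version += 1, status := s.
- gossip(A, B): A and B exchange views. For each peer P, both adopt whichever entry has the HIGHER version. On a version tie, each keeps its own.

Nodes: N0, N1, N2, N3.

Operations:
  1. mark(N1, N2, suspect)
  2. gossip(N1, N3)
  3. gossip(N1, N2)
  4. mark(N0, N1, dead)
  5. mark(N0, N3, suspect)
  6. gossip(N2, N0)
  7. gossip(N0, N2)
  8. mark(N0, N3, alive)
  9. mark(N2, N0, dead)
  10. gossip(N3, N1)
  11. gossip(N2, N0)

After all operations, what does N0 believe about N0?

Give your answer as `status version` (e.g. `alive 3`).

Op 1: N1 marks N2=suspect -> (suspect,v1)
Op 2: gossip N1<->N3 -> N1.N0=(alive,v0) N1.N1=(alive,v0) N1.N2=(suspect,v1) N1.N3=(alive,v0) | N3.N0=(alive,v0) N3.N1=(alive,v0) N3.N2=(suspect,v1) N3.N3=(alive,v0)
Op 3: gossip N1<->N2 -> N1.N0=(alive,v0) N1.N1=(alive,v0) N1.N2=(suspect,v1) N1.N3=(alive,v0) | N2.N0=(alive,v0) N2.N1=(alive,v0) N2.N2=(suspect,v1) N2.N3=(alive,v0)
Op 4: N0 marks N1=dead -> (dead,v1)
Op 5: N0 marks N3=suspect -> (suspect,v1)
Op 6: gossip N2<->N0 -> N2.N0=(alive,v0) N2.N1=(dead,v1) N2.N2=(suspect,v1) N2.N3=(suspect,v1) | N0.N0=(alive,v0) N0.N1=(dead,v1) N0.N2=(suspect,v1) N0.N3=(suspect,v1)
Op 7: gossip N0<->N2 -> N0.N0=(alive,v0) N0.N1=(dead,v1) N0.N2=(suspect,v1) N0.N3=(suspect,v1) | N2.N0=(alive,v0) N2.N1=(dead,v1) N2.N2=(suspect,v1) N2.N3=(suspect,v1)
Op 8: N0 marks N3=alive -> (alive,v2)
Op 9: N2 marks N0=dead -> (dead,v1)
Op 10: gossip N3<->N1 -> N3.N0=(alive,v0) N3.N1=(alive,v0) N3.N2=(suspect,v1) N3.N3=(alive,v0) | N1.N0=(alive,v0) N1.N1=(alive,v0) N1.N2=(suspect,v1) N1.N3=(alive,v0)
Op 11: gossip N2<->N0 -> N2.N0=(dead,v1) N2.N1=(dead,v1) N2.N2=(suspect,v1) N2.N3=(alive,v2) | N0.N0=(dead,v1) N0.N1=(dead,v1) N0.N2=(suspect,v1) N0.N3=(alive,v2)

Answer: dead 1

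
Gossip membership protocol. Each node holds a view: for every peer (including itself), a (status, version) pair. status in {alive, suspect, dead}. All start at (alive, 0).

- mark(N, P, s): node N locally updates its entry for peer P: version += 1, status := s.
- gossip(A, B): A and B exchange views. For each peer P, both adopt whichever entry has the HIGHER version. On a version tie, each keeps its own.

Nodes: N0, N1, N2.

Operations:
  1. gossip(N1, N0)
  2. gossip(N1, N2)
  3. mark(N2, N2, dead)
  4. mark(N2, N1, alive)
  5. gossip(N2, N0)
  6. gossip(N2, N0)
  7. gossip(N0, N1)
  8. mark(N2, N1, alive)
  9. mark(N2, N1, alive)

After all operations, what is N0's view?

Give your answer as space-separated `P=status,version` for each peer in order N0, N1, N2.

Answer: N0=alive,0 N1=alive,1 N2=dead,1

Derivation:
Op 1: gossip N1<->N0 -> N1.N0=(alive,v0) N1.N1=(alive,v0) N1.N2=(alive,v0) | N0.N0=(alive,v0) N0.N1=(alive,v0) N0.N2=(alive,v0)
Op 2: gossip N1<->N2 -> N1.N0=(alive,v0) N1.N1=(alive,v0) N1.N2=(alive,v0) | N2.N0=(alive,v0) N2.N1=(alive,v0) N2.N2=(alive,v0)
Op 3: N2 marks N2=dead -> (dead,v1)
Op 4: N2 marks N1=alive -> (alive,v1)
Op 5: gossip N2<->N0 -> N2.N0=(alive,v0) N2.N1=(alive,v1) N2.N2=(dead,v1) | N0.N0=(alive,v0) N0.N1=(alive,v1) N0.N2=(dead,v1)
Op 6: gossip N2<->N0 -> N2.N0=(alive,v0) N2.N1=(alive,v1) N2.N2=(dead,v1) | N0.N0=(alive,v0) N0.N1=(alive,v1) N0.N2=(dead,v1)
Op 7: gossip N0<->N1 -> N0.N0=(alive,v0) N0.N1=(alive,v1) N0.N2=(dead,v1) | N1.N0=(alive,v0) N1.N1=(alive,v1) N1.N2=(dead,v1)
Op 8: N2 marks N1=alive -> (alive,v2)
Op 9: N2 marks N1=alive -> (alive,v3)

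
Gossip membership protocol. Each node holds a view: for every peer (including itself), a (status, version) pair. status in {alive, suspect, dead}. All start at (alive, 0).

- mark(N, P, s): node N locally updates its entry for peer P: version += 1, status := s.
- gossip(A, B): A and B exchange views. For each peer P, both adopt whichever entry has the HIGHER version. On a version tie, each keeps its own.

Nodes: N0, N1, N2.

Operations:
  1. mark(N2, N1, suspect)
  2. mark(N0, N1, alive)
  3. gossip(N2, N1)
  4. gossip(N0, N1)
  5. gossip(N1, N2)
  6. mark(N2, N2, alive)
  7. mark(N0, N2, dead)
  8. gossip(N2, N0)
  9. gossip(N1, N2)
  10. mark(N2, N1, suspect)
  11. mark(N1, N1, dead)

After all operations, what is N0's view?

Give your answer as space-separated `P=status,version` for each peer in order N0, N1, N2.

Answer: N0=alive,0 N1=alive,1 N2=dead,1

Derivation:
Op 1: N2 marks N1=suspect -> (suspect,v1)
Op 2: N0 marks N1=alive -> (alive,v1)
Op 3: gossip N2<->N1 -> N2.N0=(alive,v0) N2.N1=(suspect,v1) N2.N2=(alive,v0) | N1.N0=(alive,v0) N1.N1=(suspect,v1) N1.N2=(alive,v0)
Op 4: gossip N0<->N1 -> N0.N0=(alive,v0) N0.N1=(alive,v1) N0.N2=(alive,v0) | N1.N0=(alive,v0) N1.N1=(suspect,v1) N1.N2=(alive,v0)
Op 5: gossip N1<->N2 -> N1.N0=(alive,v0) N1.N1=(suspect,v1) N1.N2=(alive,v0) | N2.N0=(alive,v0) N2.N1=(suspect,v1) N2.N2=(alive,v0)
Op 6: N2 marks N2=alive -> (alive,v1)
Op 7: N0 marks N2=dead -> (dead,v1)
Op 8: gossip N2<->N0 -> N2.N0=(alive,v0) N2.N1=(suspect,v1) N2.N2=(alive,v1) | N0.N0=(alive,v0) N0.N1=(alive,v1) N0.N2=(dead,v1)
Op 9: gossip N1<->N2 -> N1.N0=(alive,v0) N1.N1=(suspect,v1) N1.N2=(alive,v1) | N2.N0=(alive,v0) N2.N1=(suspect,v1) N2.N2=(alive,v1)
Op 10: N2 marks N1=suspect -> (suspect,v2)
Op 11: N1 marks N1=dead -> (dead,v2)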